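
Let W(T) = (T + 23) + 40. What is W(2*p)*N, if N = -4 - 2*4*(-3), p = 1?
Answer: 1300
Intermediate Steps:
N = 20 (N = -4 - 8*(-3) = -4 + 24 = 20)
W(T) = 63 + T (W(T) = (23 + T) + 40 = 63 + T)
W(2*p)*N = (63 + 2*1)*20 = (63 + 2)*20 = 65*20 = 1300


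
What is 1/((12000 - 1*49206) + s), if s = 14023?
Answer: -1/23183 ≈ -4.3135e-5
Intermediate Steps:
1/((12000 - 1*49206) + s) = 1/((12000 - 1*49206) + 14023) = 1/((12000 - 49206) + 14023) = 1/(-37206 + 14023) = 1/(-23183) = -1/23183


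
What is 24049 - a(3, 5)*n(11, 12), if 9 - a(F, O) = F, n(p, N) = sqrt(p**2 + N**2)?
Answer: 24049 - 6*sqrt(265) ≈ 23951.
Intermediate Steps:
n(p, N) = sqrt(N**2 + p**2)
a(F, O) = 9 - F
24049 - a(3, 5)*n(11, 12) = 24049 - (9 - 1*3)*sqrt(12**2 + 11**2) = 24049 - (9 - 3)*sqrt(144 + 121) = 24049 - 6*sqrt(265)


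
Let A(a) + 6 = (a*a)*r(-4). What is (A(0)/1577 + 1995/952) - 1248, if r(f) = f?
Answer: -267212427/214472 ≈ -1245.9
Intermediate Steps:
A(a) = -6 - 4*a**2 (A(a) = -6 + (a*a)*(-4) = -6 + a**2*(-4) = -6 - 4*a**2)
(A(0)/1577 + 1995/952) - 1248 = ((-6 - 4*0**2)/1577 + 1995/952) - 1248 = ((-6 - 4*0)*(1/1577) + 1995*(1/952)) - 1248 = ((-6 + 0)*(1/1577) + 285/136) - 1248 = (-6*1/1577 + 285/136) - 1248 = (-6/1577 + 285/136) - 1248 = 448629/214472 - 1248 = -267212427/214472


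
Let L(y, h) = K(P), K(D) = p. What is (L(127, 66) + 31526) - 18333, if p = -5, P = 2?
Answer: 13188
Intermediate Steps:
K(D) = -5
L(y, h) = -5
(L(127, 66) + 31526) - 18333 = (-5 + 31526) - 18333 = 31521 - 18333 = 13188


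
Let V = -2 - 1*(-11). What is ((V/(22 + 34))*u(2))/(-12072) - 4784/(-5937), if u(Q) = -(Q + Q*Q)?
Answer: 539076281/668933664 ≈ 0.80587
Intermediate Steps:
V = 9 (V = -2 + 11 = 9)
u(Q) = -Q - Q**2 (u(Q) = -(Q + Q**2) = -Q - Q**2)
((V/(22 + 34))*u(2))/(-12072) - 4784/(-5937) = ((9/(22 + 34))*(-1*2*(1 + 2)))/(-12072) - 4784/(-5937) = ((9/56)*(-1*2*3))*(-1/12072) - 4784*(-1/5937) = ((9*(1/56))*(-6))*(-1/12072) + 4784/5937 = ((9/56)*(-6))*(-1/12072) + 4784/5937 = -27/28*(-1/12072) + 4784/5937 = 9/112672 + 4784/5937 = 539076281/668933664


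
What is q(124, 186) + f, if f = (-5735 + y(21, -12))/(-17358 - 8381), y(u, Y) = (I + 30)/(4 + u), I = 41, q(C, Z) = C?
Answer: 11419172/91925 ≈ 124.22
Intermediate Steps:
y(u, Y) = 71/(4 + u) (y(u, Y) = (41 + 30)/(4 + u) = 71/(4 + u))
f = 20472/91925 (f = (-5735 + 71/(4 + 21))/(-17358 - 8381) = (-5735 + 71/25)/(-25739) = (-5735 + 71*(1/25))*(-1/25739) = (-5735 + 71/25)*(-1/25739) = -143304/25*(-1/25739) = 20472/91925 ≈ 0.22270)
q(124, 186) + f = 124 + 20472/91925 = 11419172/91925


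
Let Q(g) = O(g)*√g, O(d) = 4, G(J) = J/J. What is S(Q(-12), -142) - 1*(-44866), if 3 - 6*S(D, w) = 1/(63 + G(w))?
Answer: 17228735/384 ≈ 44867.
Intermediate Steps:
G(J) = 1
Q(g) = 4*√g
S(D, w) = 191/384 (S(D, w) = ½ - 1/(6*(63 + 1)) = ½ - ⅙/64 = ½ - ⅙*1/64 = ½ - 1/384 = 191/384)
S(Q(-12), -142) - 1*(-44866) = 191/384 - 1*(-44866) = 191/384 + 44866 = 17228735/384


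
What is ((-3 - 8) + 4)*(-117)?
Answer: 819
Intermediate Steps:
((-3 - 8) + 4)*(-117) = (-11 + 4)*(-117) = -7*(-117) = 819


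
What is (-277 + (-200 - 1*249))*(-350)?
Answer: 254100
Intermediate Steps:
(-277 + (-200 - 1*249))*(-350) = (-277 + (-200 - 249))*(-350) = (-277 - 449)*(-350) = -726*(-350) = 254100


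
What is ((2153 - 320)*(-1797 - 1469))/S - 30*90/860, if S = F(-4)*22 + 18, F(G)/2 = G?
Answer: 128700762/3397 ≈ 37887.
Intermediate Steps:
F(G) = 2*G
S = -158 (S = (2*(-4))*22 + 18 = -8*22 + 18 = -176 + 18 = -158)
((2153 - 320)*(-1797 - 1469))/S - 30*90/860 = ((2153 - 320)*(-1797 - 1469))/(-158) - 30*90/860 = (1833*(-3266))*(-1/158) - 2700*1/860 = -5986578*(-1/158) - 135/43 = 2993289/79 - 135/43 = 128700762/3397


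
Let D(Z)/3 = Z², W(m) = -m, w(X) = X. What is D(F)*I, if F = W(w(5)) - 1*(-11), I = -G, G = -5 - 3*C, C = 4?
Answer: 1836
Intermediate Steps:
G = -17 (G = -5 - 3*4 = -5 - 12 = -17)
I = 17 (I = -1*(-17) = 17)
F = 6 (F = -1*5 - 1*(-11) = -5 + 11 = 6)
D(Z) = 3*Z²
D(F)*I = (3*6²)*17 = (3*36)*17 = 108*17 = 1836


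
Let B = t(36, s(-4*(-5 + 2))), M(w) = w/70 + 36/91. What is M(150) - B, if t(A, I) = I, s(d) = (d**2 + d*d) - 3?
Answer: -3672/13 ≈ -282.46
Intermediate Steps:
s(d) = -3 + 2*d**2 (s(d) = (d**2 + d**2) - 3 = 2*d**2 - 3 = -3 + 2*d**2)
M(w) = 36/91 + w/70 (M(w) = w*(1/70) + 36*(1/91) = w/70 + 36/91 = 36/91 + w/70)
B = 285 (B = -3 + 2*(-4*(-5 + 2))**2 = -3 + 2*(-4*(-3))**2 = -3 + 2*12**2 = -3 + 2*144 = -3 + 288 = 285)
M(150) - B = (36/91 + (1/70)*150) - 1*285 = (36/91 + 15/7) - 285 = 33/13 - 285 = -3672/13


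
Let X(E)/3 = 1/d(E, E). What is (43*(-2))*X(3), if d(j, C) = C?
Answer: -86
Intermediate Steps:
X(E) = 3/E
(43*(-2))*X(3) = (43*(-2))*(3/3) = -258/3 = -86*1 = -86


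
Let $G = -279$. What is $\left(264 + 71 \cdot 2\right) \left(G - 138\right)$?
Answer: $-169302$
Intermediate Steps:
$\left(264 + 71 \cdot 2\right) \left(G - 138\right) = \left(264 + 71 \cdot 2\right) \left(-279 - 138\right) = \left(264 + 142\right) \left(-417\right) = 406 \left(-417\right) = -169302$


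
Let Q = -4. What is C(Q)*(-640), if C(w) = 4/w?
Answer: 640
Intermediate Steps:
C(Q)*(-640) = (4/(-4))*(-640) = (4*(-¼))*(-640) = -1*(-640) = 640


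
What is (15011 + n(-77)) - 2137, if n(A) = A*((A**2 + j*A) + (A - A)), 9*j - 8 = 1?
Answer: -437730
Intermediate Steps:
j = 1 (j = 8/9 + (1/9)*1 = 8/9 + 1/9 = 1)
n(A) = A*(A + A**2) (n(A) = A*((A**2 + 1*A) + (A - A)) = A*((A**2 + A) + 0) = A*((A + A**2) + 0) = A*(A + A**2))
(15011 + n(-77)) - 2137 = (15011 + (-77)**2*(1 - 77)) - 2137 = (15011 + 5929*(-76)) - 2137 = (15011 - 450604) - 2137 = -435593 - 2137 = -437730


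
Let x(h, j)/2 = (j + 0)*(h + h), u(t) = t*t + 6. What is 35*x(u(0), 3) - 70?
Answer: 2450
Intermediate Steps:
u(t) = 6 + t² (u(t) = t² + 6 = 6 + t²)
x(h, j) = 4*h*j (x(h, j) = 2*((j + 0)*(h + h)) = 2*(j*(2*h)) = 2*(2*h*j) = 4*h*j)
35*x(u(0), 3) - 70 = 35*(4*(6 + 0²)*3) - 70 = 35*(4*(6 + 0)*3) - 70 = 35*(4*6*3) - 70 = 35*72 - 70 = 2520 - 70 = 2450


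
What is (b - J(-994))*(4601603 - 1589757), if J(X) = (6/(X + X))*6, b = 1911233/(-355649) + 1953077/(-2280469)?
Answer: -153917622249616897134/8226328982293 ≈ -1.8710e+7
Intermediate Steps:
b = -5053117490250/811046519381 (b = 1911233*(-1/355649) + 1953077*(-1/2280469) = -1911233/355649 - 1953077/2280469 = -5053117490250/811046519381 ≈ -6.2304)
J(X) = 18/X (J(X) = (6/((2*X)))*6 = (6*(1/(2*X)))*6 = (3/X)*6 = 18/X)
(b - J(-994))*(4601603 - 1589757) = (-5053117490250/811046519381 - 18/(-994))*(4601603 - 1589757) = (-5053117490250/811046519381 - 18*(-1)/994)*3011846 = (-5053117490250/811046519381 - 1*(-9/497))*3011846 = (-5053117490250/811046519381 + 9/497)*3011846 = -51104081101629/8226328982293*3011846 = -153917622249616897134/8226328982293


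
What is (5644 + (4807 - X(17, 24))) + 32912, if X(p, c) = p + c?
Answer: 43322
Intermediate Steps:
X(p, c) = c + p
(5644 + (4807 - X(17, 24))) + 32912 = (5644 + (4807 - (24 + 17))) + 32912 = (5644 + (4807 - 1*41)) + 32912 = (5644 + (4807 - 41)) + 32912 = (5644 + 4766) + 32912 = 10410 + 32912 = 43322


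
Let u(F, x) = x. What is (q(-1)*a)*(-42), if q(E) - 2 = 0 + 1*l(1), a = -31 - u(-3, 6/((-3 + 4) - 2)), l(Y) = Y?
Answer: 3150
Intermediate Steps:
a = -25 (a = -31 - 6/((-3 + 4) - 2) = -31 - 6/(1 - 2) = -31 - 6/(-1) = -31 - 6*(-1) = -31 - 1*(-6) = -31 + 6 = -25)
q(E) = 3 (q(E) = 2 + (0 + 1*1) = 2 + (0 + 1) = 2 + 1 = 3)
(q(-1)*a)*(-42) = (3*(-25))*(-42) = -75*(-42) = 3150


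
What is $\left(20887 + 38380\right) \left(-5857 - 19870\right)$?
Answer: $-1524762109$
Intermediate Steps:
$\left(20887 + 38380\right) \left(-5857 - 19870\right) = 59267 \left(-25727\right) = -1524762109$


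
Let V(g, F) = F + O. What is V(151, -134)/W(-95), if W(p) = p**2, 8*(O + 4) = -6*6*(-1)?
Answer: -267/18050 ≈ -0.014792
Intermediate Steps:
O = 1/2 (O = -4 + (-6*6*(-1))/8 = -4 + (-36*(-1))/8 = -4 + (1/8)*36 = -4 + 9/2 = 1/2 ≈ 0.50000)
V(g, F) = 1/2 + F (V(g, F) = F + 1/2 = 1/2 + F)
V(151, -134)/W(-95) = (1/2 - 134)/((-95)**2) = -267/2/9025 = -267/2*1/9025 = -267/18050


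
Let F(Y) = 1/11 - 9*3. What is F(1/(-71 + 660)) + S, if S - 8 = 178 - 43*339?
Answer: -158597/11 ≈ -14418.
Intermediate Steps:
F(Y) = -296/11 (F(Y) = 1/11 - 27 = -296/11)
S = -14391 (S = 8 + (178 - 43*339) = 8 + (178 - 14577) = 8 - 14399 = -14391)
F(1/(-71 + 660)) + S = -296/11 - 14391 = -158597/11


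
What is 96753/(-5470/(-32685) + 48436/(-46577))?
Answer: -29458758312297/265670894 ≈ -1.1088e+5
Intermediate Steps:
96753/(-5470/(-32685) + 48436/(-46577)) = 96753/(-5470*(-1/32685) + 48436*(-1/46577)) = 96753/(1094/6537 - 48436/46577) = 96753/(-265670894/304473849) = 96753*(-304473849/265670894) = -29458758312297/265670894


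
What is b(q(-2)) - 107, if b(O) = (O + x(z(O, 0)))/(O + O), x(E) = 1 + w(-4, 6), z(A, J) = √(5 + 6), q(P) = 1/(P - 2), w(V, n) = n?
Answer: -241/2 ≈ -120.50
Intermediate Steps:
q(P) = 1/(-2 + P)
z(A, J) = √11
x(E) = 7 (x(E) = 1 + 6 = 7)
b(O) = (7 + O)/(2*O) (b(O) = (O + 7)/(O + O) = (7 + O)/((2*O)) = (7 + O)*(1/(2*O)) = (7 + O)/(2*O))
b(q(-2)) - 107 = (7 + 1/(-2 - 2))/(2*(1/(-2 - 2))) - 107 = (7 + 1/(-4))/(2*(1/(-4))) - 107 = (7 - ¼)/(2*(-¼)) - 107 = (½)*(-4)*(27/4) - 107 = -27/2 - 107 = -241/2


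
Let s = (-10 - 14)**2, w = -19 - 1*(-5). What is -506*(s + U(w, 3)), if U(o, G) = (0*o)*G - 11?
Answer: -285890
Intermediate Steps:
w = -14 (w = -19 + 5 = -14)
U(o, G) = -11 (U(o, G) = 0*G - 11 = 0 - 11 = -11)
s = 576 (s = (-24)**2 = 576)
-506*(s + U(w, 3)) = -506*(576 - 11) = -506*565 = -285890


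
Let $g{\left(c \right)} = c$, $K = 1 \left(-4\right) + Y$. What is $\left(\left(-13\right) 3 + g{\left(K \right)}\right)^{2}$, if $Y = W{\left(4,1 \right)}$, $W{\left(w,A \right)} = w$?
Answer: $1521$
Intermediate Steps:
$Y = 4$
$K = 0$ ($K = 1 \left(-4\right) + 4 = -4 + 4 = 0$)
$\left(\left(-13\right) 3 + g{\left(K \right)}\right)^{2} = \left(\left(-13\right) 3 + 0\right)^{2} = \left(-39 + 0\right)^{2} = \left(-39\right)^{2} = 1521$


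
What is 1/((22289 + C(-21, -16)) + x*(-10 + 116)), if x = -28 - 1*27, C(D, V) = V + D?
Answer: 1/16422 ≈ 6.0894e-5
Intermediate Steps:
C(D, V) = D + V
x = -55 (x = -28 - 27 = -55)
1/((22289 + C(-21, -16)) + x*(-10 + 116)) = 1/((22289 + (-21 - 16)) - 55*(-10 + 116)) = 1/((22289 - 37) - 55*106) = 1/(22252 - 5830) = 1/16422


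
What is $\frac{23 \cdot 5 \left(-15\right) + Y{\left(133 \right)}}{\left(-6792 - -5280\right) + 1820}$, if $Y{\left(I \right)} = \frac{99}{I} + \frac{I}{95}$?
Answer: $- \frac{1145699}{204820} \approx -5.5937$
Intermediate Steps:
$Y{\left(I \right)} = \frac{99}{I} + \frac{I}{95}$ ($Y{\left(I \right)} = \frac{99}{I} + I \frac{1}{95} = \frac{99}{I} + \frac{I}{95}$)
$\frac{23 \cdot 5 \left(-15\right) + Y{\left(133 \right)}}{\left(-6792 - -5280\right) + 1820} = \frac{23 \cdot 5 \left(-15\right) + \left(\frac{99}{133} + \frac{1}{95} \cdot 133\right)}{\left(-6792 - -5280\right) + 1820} = \frac{115 \left(-15\right) + \left(99 \cdot \frac{1}{133} + \frac{7}{5}\right)}{\left(-6792 + 5280\right) + 1820} = \frac{-1725 + \left(\frac{99}{133} + \frac{7}{5}\right)}{-1512 + 1820} = \frac{-1725 + \frac{1426}{665}}{308} = \left(- \frac{1145699}{665}\right) \frac{1}{308} = - \frac{1145699}{204820}$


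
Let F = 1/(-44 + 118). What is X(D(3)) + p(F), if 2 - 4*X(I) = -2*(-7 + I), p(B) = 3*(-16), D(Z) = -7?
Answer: -109/2 ≈ -54.500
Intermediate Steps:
F = 1/74 ≈ 0.013514
p(B) = -48
X(I) = -3 + I/2 (X(I) = ½ - (-1)*(-7 + I)/2 = ½ - (14 - 2*I)/4 = ½ + (-7/2 + I/2) = -3 + I/2)
X(D(3)) + p(F) = (-3 + (½)*(-7)) - 48 = (-3 - 7/2) - 48 = -13/2 - 48 = -109/2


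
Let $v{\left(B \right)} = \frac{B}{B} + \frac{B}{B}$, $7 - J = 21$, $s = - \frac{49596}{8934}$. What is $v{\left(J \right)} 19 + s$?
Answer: $\frac{48316}{1489} \approx 32.449$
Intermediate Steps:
$s = - \frac{8266}{1489}$ ($s = \left(-49596\right) \frac{1}{8934} = - \frac{8266}{1489} \approx -5.5514$)
$J = -14$ ($J = 7 - 21 = -14$)
$v{\left(B \right)} = 2$ ($v{\left(B \right)} = 1 + 1 = 2$)
$v{\left(J \right)} 19 + s = 2 \cdot 19 - \frac{8266}{1489} = 38 - \frac{8266}{1489} = \frac{48316}{1489}$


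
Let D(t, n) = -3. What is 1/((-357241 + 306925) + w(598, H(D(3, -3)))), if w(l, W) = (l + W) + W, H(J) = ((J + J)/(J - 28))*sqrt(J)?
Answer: -23889499/1187738111498 - 93*I*sqrt(3)/593869055749 ≈ -2.0113e-5 - 2.7124e-10*I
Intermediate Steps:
H(J) = 2*J**(3/2)/(-28 + J) (H(J) = ((2*J)/(-28 + J))*sqrt(J) = (2*J/(-28 + J))*sqrt(J) = 2*J**(3/2)/(-28 + J))
w(l, W) = l + 2*W (w(l, W) = (W + l) + W = l + 2*W)
1/((-357241 + 306925) + w(598, H(D(3, -3)))) = 1/((-357241 + 306925) + (598 + 2*(2*(-3)**(3/2)/(-28 - 3)))) = 1/(-50316 + (598 + 2*(2*(-3*I*sqrt(3))/(-31)))) = 1/(-50316 + (598 + 2*(2*(-3*I*sqrt(3))*(-1/31)))) = 1/(-50316 + (598 + 2*(6*I*sqrt(3)/31))) = 1/(-50316 + (598 + 12*I*sqrt(3)/31)) = 1/(-49718 + 12*I*sqrt(3)/31)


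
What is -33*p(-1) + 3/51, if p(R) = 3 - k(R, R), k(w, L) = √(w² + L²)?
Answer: -1682/17 + 33*√2 ≈ -52.272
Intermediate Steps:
k(w, L) = √(L² + w²)
p(R) = 3 - √2*√(R²) (p(R) = 3 - √(R² + R²) = 3 - √(2*R²) = 3 - √2*√(R²))
-33*p(-1) + 3/51 = -33*(3 - √2*√((-1)²)) + 3/51 = -33*(3 - √2*√1) + 3*(1/51) = -33*(3 - 1*√2*1) + 1/17 = -33*(3 - √2) + 1/17 = (-99 + 33*√2) + 1/17 = -1682/17 + 33*√2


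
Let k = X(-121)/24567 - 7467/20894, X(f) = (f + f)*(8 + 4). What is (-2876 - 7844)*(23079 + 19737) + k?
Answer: -78533208135316975/171100966 ≈ -4.5899e+8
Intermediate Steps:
X(f) = 24*f (X(f) = (2*f)*12 = 24*f)
k = -81372655/171100966 (k = (24*(-121))/24567 - 7467/20894 = -2904*1/24567 - 7467*1/20894 = -968/8189 - 7467/20894 = -81372655/171100966 ≈ -0.47558)
(-2876 - 7844)*(23079 + 19737) + k = (-2876 - 7844)*(23079 + 19737) - 81372655/171100966 = -10720*42816 - 81372655/171100966 = -458987520 - 81372655/171100966 = -78533208135316975/171100966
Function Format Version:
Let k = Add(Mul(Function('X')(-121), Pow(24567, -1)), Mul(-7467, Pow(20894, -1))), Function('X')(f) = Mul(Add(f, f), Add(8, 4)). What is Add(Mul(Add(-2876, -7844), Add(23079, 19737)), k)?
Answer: Rational(-78533208135316975, 171100966) ≈ -4.5899e+8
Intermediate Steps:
Function('X')(f) = Mul(24, f) (Function('X')(f) = Mul(Mul(2, f), 12) = Mul(24, f))
k = Rational(-81372655, 171100966) (k = Add(Mul(Mul(24, -121), Pow(24567, -1)), Mul(-7467, Pow(20894, -1))) = Add(Mul(-2904, Rational(1, 24567)), Mul(-7467, Rational(1, 20894))) = Add(Rational(-968, 8189), Rational(-7467, 20894)) = Rational(-81372655, 171100966) ≈ -0.47558)
Add(Mul(Add(-2876, -7844), Add(23079, 19737)), k) = Add(Mul(Add(-2876, -7844), Add(23079, 19737)), Rational(-81372655, 171100966)) = Add(Mul(-10720, 42816), Rational(-81372655, 171100966)) = Add(-458987520, Rational(-81372655, 171100966)) = Rational(-78533208135316975, 171100966)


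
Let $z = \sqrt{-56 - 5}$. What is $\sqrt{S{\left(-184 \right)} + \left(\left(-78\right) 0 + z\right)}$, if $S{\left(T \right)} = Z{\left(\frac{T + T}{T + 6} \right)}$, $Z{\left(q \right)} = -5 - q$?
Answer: $\frac{\sqrt{-55981 + 7921 i \sqrt{61}}}{89} \approx 1.3164 + 2.9665 i$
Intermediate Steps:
$z = i \sqrt{61}$ ($z = \sqrt{-61} = i \sqrt{61} \approx 7.8102 i$)
$S{\left(T \right)} = -5 - \frac{2 T}{6 + T}$ ($S{\left(T \right)} = -5 - \frac{T + T}{T + 6} = -5 - \frac{2 T}{6 + T}$)
$\sqrt{S{\left(-184 \right)} + \left(\left(-78\right) 0 + z\right)} = \sqrt{\frac{-30 - -1288}{6 - 184} + \left(\left(-78\right) 0 + i \sqrt{61}\right)} = \sqrt{\frac{-30 + 1288}{-178} + \left(0 + i \sqrt{61}\right)} = \sqrt{\left(- \frac{1}{178}\right) 1258 + i \sqrt{61}} = \sqrt{- \frac{629}{89} + i \sqrt{61}}$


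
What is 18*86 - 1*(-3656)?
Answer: 5204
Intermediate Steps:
18*86 - 1*(-3656) = 1548 + 3656 = 5204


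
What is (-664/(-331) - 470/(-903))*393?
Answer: 98926222/99631 ≈ 992.93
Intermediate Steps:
(-664/(-331) - 470/(-903))*393 = (-664*(-1/331) - 470*(-1/903))*393 = (664/331 + 470/903)*393 = (755162/298893)*393 = 98926222/99631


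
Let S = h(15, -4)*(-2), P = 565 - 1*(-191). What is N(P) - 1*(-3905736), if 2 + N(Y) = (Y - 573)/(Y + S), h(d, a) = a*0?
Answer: 984245029/252 ≈ 3.9057e+6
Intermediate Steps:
h(d, a) = 0
P = 756 (P = 565 + 191 = 756)
S = 0 (S = 0*(-2) = 0)
N(Y) = -2 + (-573 + Y)/Y (N(Y) = -2 + (Y - 573)/(Y + 0) = -2 + (-573 + Y)/Y)
N(P) - 1*(-3905736) = (-573 - 1*756)/756 - 1*(-3905736) = (-573 - 756)/756 + 3905736 = (1/756)*(-1329) + 3905736 = -443/252 + 3905736 = 984245029/252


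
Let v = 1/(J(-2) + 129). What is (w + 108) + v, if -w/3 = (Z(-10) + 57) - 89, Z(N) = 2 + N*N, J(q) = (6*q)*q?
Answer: -15605/153 ≈ -101.99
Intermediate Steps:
J(q) = 6*q²
v = 1/153 (v = 1/(6*(-2)² + 129) = 1/(6*4 + 129) = 1/(24 + 129) = 1/153 ≈ 0.0065359)
Z(N) = 2 + N²
w = -210 (w = -3*(((2 + (-10)²) + 57) - 89) = -3*(((2 + 100) + 57) - 89) = -3*((102 + 57) - 89) = -3*(159 - 89) = -3*70 = -210)
(w + 108) + v = (-210 + 108) + 1/153 = -102 + 1/153 = -15605/153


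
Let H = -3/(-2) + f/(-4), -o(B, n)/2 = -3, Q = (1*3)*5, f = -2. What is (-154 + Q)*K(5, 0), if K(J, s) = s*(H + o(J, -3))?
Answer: 0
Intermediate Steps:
Q = 15 (Q = 3*5 = 15)
o(B, n) = 6 (o(B, n) = -2*(-3) = 6)
H = 2 (H = -3/(-2) - 2/(-4) = -3*(-1/2) - 2*(-1/4) = 3/2 + 1/2 = 2)
K(J, s) = 8*s (K(J, s) = s*(2 + 6) = s*8 = 8*s)
(-154 + Q)*K(5, 0) = (-154 + 15)*(8*0) = -139*0 = 0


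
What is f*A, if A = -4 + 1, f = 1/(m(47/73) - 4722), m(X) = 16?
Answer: 3/4706 ≈ 0.00063748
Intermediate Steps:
f = -1/4706 (f = 1/(16 - 4722) = 1/(-4706) = -1/4706 ≈ -0.00021249)
A = -3
f*A = -1/4706*(-3) = 3/4706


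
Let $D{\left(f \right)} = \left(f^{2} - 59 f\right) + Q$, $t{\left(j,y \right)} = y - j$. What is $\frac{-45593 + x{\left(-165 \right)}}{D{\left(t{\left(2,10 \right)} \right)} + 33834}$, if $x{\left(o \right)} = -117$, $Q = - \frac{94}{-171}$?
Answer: $- \frac{781641}{571594} \approx -1.3675$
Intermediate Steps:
$Q = \frac{94}{171}$ ($Q = \left(-94\right) \left(- \frac{1}{171}\right) = \frac{94}{171} \approx 0.54971$)
$D{\left(f \right)} = \frac{94}{171} + f^{2} - 59 f$ ($D{\left(f \right)} = \left(f^{2} - 59 f\right) + \frac{94}{171} = \frac{94}{171} + f^{2} - 59 f$)
$\frac{-45593 + x{\left(-165 \right)}}{D{\left(t{\left(2,10 \right)} \right)} + 33834} = \frac{-45593 - 117}{\left(\frac{94}{171} + \left(10 - 2\right)^{2} - 59 \left(10 - 2\right)\right) + 33834} = - \frac{45710}{\left(\frac{94}{171} + \left(10 - 2\right)^{2} - 59 \left(10 - 2\right)\right) + 33834} = - \frac{45710}{\left(\frac{94}{171} + 8^{2} - 472\right) + 33834} = - \frac{45710}{\left(\frac{94}{171} + 64 - 472\right) + 33834} = - \frac{45710}{- \frac{69674}{171} + 33834} = - \frac{45710}{\frac{5715940}{171}} = \left(-45710\right) \frac{171}{5715940} = - \frac{781641}{571594}$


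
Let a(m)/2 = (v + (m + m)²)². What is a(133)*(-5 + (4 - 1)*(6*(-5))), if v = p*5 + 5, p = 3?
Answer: -951756013440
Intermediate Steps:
v = 20 (v = 3*5 + 5 = 15 + 5 = 20)
a(m) = 2*(20 + 4*m²)² (a(m) = 2*(20 + (m + m)²)² = 2*(20 + (2*m)²)² = 2*(20 + 4*m²)²)
a(133)*(-5 + (4 - 1)*(6*(-5))) = (32*(5 + 133²)²)*(-5 + (4 - 1)*(6*(-5))) = (32*(5 + 17689)²)*(-5 + 3*(-30)) = (32*17694²)*(-5 - 90) = (32*313077636)*(-95) = 10018484352*(-95) = -951756013440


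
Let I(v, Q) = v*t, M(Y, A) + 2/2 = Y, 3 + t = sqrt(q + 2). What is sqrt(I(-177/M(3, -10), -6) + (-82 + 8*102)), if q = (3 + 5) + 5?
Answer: sqrt(3998 - 354*sqrt(15))/2 ≈ 25.627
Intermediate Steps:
q = 13 (q = 8 + 5 = 13)
t = -3 + sqrt(15) (t = -3 + sqrt(13 + 2) = -3 + sqrt(15) ≈ 0.87298)
M(Y, A) = -1 + Y
I(v, Q) = v*(-3 + sqrt(15))
sqrt(I(-177/M(3, -10), -6) + (-82 + 8*102)) = sqrt((-177/(-1 + 3))*(-3 + sqrt(15)) + (-82 + 8*102)) = sqrt((-177/2)*(-3 + sqrt(15)) + (-82 + 816)) = sqrt((-177*1/2)*(-3 + sqrt(15)) + 734) = sqrt(-177*(-3 + sqrt(15))/2 + 734) = sqrt((531/2 - 177*sqrt(15)/2) + 734) = sqrt(1999/2 - 177*sqrt(15)/2)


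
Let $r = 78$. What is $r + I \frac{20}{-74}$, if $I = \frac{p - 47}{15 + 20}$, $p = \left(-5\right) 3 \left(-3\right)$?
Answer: $\frac{20206}{259} \approx 78.015$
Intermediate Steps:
$p = 45$ ($p = \left(-15\right) \left(-3\right) = 45$)
$I = - \frac{2}{35}$ ($I = \frac{45 - 47}{15 + 20} = - \frac{2}{35} \approx -0.057143$)
$r + I \frac{20}{-74} = 78 - \frac{2 \frac{20}{-74}}{35} = 78 - \frac{2 \cdot 20 \left(- \frac{1}{74}\right)}{35} = 78 - - \frac{4}{259} = 78 + \frac{4}{259} = \frac{20206}{259}$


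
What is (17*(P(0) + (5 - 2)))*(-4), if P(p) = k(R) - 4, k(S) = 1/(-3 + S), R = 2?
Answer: 136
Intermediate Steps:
P(p) = -5 (P(p) = 1/(-3 + 2) - 4 = 1/(-1) - 4 = -1 - 4 = -5)
(17*(P(0) + (5 - 2)))*(-4) = (17*(-5 + (5 - 2)))*(-4) = (17*(-5 + 3))*(-4) = (17*(-2))*(-4) = -34*(-4) = 136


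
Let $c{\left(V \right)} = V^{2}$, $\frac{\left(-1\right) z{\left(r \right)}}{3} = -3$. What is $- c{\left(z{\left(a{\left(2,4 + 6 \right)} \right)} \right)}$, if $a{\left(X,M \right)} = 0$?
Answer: $-81$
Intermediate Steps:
$z{\left(r \right)} = 9$ ($z{\left(r \right)} = \left(-3\right) \left(-3\right) = 9$)
$- c{\left(z{\left(a{\left(2,4 + 6 \right)} \right)} \right)} = - 9^{2} = \left(-1\right) 81 = -81$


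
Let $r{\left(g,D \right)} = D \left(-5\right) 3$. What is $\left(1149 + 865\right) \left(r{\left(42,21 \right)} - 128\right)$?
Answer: $-892202$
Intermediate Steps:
$r{\left(g,D \right)} = - 15 D$ ($r{\left(g,D \right)} = - 5 D 3 = - 15 D$)
$\left(1149 + 865\right) \left(r{\left(42,21 \right)} - 128\right) = \left(1149 + 865\right) \left(\left(-15\right) 21 - 128\right) = 2014 \left(-315 - 128\right) = 2014 \left(-443\right) = -892202$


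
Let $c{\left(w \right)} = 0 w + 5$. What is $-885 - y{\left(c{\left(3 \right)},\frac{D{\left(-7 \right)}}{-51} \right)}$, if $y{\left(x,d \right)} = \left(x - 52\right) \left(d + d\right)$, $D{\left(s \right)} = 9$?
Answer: $- \frac{15327}{17} \approx -901.59$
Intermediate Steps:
$c{\left(w \right)} = 5$ ($c{\left(w \right)} = 0 + 5 = 5$)
$y{\left(x,d \right)} = 2 d \left(-52 + x\right)$ ($y{\left(x,d \right)} = \left(-52 + x\right) 2 d = 2 d \left(-52 + x\right)$)
$-885 - y{\left(c{\left(3 \right)},\frac{D{\left(-7 \right)}}{-51} \right)} = -885 - 2 \frac{9}{-51} \left(-52 + 5\right) = -885 - 2 \cdot 9 \left(- \frac{1}{51}\right) \left(-47\right) = -885 - 2 \left(- \frac{3}{17}\right) \left(-47\right) = -885 - \frac{282}{17} = - \frac{15327}{17}$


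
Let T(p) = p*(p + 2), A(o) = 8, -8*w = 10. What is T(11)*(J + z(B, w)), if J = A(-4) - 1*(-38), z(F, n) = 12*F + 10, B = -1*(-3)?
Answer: 13156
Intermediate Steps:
w = -5/4 (w = -⅛*10 = -5/4 ≈ -1.2500)
B = 3
z(F, n) = 10 + 12*F
J = 46 (J = 8 - 1*(-38) = 8 + 38 = 46)
T(p) = p*(2 + p)
T(11)*(J + z(B, w)) = (11*(2 + 11))*(46 + (10 + 12*3)) = (11*13)*(46 + (10 + 36)) = 143*(46 + 46) = 143*92 = 13156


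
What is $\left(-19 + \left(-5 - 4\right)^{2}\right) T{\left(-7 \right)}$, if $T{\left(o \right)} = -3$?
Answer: $-186$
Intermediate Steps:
$\left(-19 + \left(-5 - 4\right)^{2}\right) T{\left(-7 \right)} = \left(-19 + \left(-5 - 4\right)^{2}\right) \left(-3\right) = \left(-19 + \left(-9\right)^{2}\right) \left(-3\right) = \left(-19 + 81\right) \left(-3\right) = 62 \left(-3\right) = -186$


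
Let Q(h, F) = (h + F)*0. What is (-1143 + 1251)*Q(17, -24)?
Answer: 0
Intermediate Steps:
Q(h, F) = 0 (Q(h, F) = (F + h)*0 = 0)
(-1143 + 1251)*Q(17, -24) = (-1143 + 1251)*0 = 108*0 = 0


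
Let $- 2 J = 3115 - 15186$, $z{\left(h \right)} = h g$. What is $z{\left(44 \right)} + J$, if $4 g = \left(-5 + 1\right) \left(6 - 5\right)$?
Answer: $\frac{11983}{2} \approx 5991.5$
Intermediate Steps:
$g = -1$ ($g = \frac{\left(-5 + 1\right) \left(6 - 5\right)}{4} = \frac{\left(-4\right) 1}{4} = \frac{1}{4} \left(-4\right) = -1$)
$z{\left(h \right)} = - h$ ($z{\left(h \right)} = h \left(-1\right) = - h$)
$J = \frac{12071}{2}$ ($J = - \frac{3115 - 15186}{2} = \left(- \frac{1}{2}\right) \left(-12071\right) = \frac{12071}{2} \approx 6035.5$)
$z{\left(44 \right)} + J = \left(-1\right) 44 + \frac{12071}{2} = -44 + \frac{12071}{2} = \frac{11983}{2}$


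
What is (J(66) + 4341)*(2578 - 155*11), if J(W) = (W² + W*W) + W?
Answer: 11452887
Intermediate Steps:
J(W) = W + 2*W² (J(W) = (W² + W²) + W = 2*W² + W = W + 2*W²)
(J(66) + 4341)*(2578 - 155*11) = (66*(1 + 2*66) + 4341)*(2578 - 155*11) = (66*(1 + 132) + 4341)*(2578 - 1705) = (66*133 + 4341)*873 = (8778 + 4341)*873 = 13119*873 = 11452887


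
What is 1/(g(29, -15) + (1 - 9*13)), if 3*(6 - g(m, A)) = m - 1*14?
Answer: -1/115 ≈ -0.0086956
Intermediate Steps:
g(m, A) = 32/3 - m/3 (g(m, A) = 6 - (m - 1*14)/3 = 6 - (m - 14)/3 = 6 - (-14 + m)/3 = 6 + (14/3 - m/3) = 32/3 - m/3)
1/(g(29, -15) + (1 - 9*13)) = 1/((32/3 - 1/3*29) + (1 - 9*13)) = 1/((32/3 - 29/3) + (1 - 117)) = 1/(1 - 116) = 1/(-115) = -1/115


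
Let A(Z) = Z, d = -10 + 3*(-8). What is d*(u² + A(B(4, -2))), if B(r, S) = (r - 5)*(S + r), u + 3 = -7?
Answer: -3332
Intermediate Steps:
u = -10 (u = -3 - 7 = -10)
B(r, S) = (-5 + r)*(S + r)
d = -34 (d = -10 - 24 = -34)
d*(u² + A(B(4, -2))) = -34*((-10)² + (4² - 5*(-2) - 5*4 - 2*4)) = -34*(100 + (16 + 10 - 20 - 8)) = -34*(100 - 2) = -34*98 = -3332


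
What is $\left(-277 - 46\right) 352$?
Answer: $-113696$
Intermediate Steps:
$\left(-277 - 46\right) 352 = \left(-323\right) 352 = -113696$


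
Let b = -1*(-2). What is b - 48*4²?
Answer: -766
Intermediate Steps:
b = 2
b - 48*4² = 2 - 48*4² = 2 - 48*16 = 2 - 768 = -766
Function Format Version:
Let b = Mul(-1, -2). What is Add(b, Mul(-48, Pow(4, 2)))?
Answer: -766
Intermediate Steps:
b = 2
Add(b, Mul(-48, Pow(4, 2))) = Add(2, Mul(-48, Pow(4, 2))) = Add(2, Mul(-48, 16)) = Add(2, -768) = -766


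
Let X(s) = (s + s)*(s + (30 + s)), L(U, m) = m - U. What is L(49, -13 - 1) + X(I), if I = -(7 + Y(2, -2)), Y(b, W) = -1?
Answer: -279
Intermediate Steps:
I = -6 (I = -(7 - 1) = -1*6 = -6)
X(s) = 2*s*(30 + 2*s) (X(s) = (2*s)*(30 + 2*s) = 2*s*(30 + 2*s))
L(49, -13 - 1) + X(I) = ((-13 - 1) - 1*49) + 4*(-6)*(15 - 6) = (-14 - 49) + 4*(-6)*9 = -63 - 216 = -279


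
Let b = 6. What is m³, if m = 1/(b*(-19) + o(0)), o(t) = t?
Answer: -1/1481544 ≈ -6.7497e-7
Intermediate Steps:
m = -1/114 (m = 1/(6*(-19) + 0) = 1/(-114 + 0) = 1/(-114) = -1/114 ≈ -0.0087719)
m³ = (-1/114)³ = -1/1481544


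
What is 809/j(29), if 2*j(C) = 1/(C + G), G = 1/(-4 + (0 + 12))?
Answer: 188497/4 ≈ 47124.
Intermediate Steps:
G = ⅛ (G = 1/(-4 + 12) = 1/8 = ⅛ ≈ 0.12500)
j(C) = 1/(2*(⅛ + C)) (j(C) = 1/(2*(C + ⅛)) = 1/(2*(⅛ + C)))
809/j(29) = 809/((4/(1 + 8*29))) = 809/((4/(1 + 232))) = 809/((4/233)) = 809/((4*(1/233))) = 809/(4/233) = 809*(233/4) = 188497/4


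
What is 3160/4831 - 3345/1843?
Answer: -10335815/8903533 ≈ -1.1609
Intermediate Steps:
3160/4831 - 3345/1843 = -10335815/8903533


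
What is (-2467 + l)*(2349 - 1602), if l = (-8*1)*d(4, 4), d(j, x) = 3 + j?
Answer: -1884681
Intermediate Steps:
l = -56 (l = (-8*1)*(3 + 4) = -8*7 = -56)
(-2467 + l)*(2349 - 1602) = (-2467 - 56)*(2349 - 1602) = -2523*747 = -1884681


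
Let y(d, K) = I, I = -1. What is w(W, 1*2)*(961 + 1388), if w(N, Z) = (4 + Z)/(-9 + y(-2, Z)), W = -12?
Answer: -7047/5 ≈ -1409.4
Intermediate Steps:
y(d, K) = -1
w(N, Z) = -2/5 - Z/10 (w(N, Z) = (4 + Z)/(-9 - 1) = (4 + Z)/(-10) = (4 + Z)*(-1/10) = -2/5 - Z/10)
w(W, 1*2)*(961 + 1388) = (-2/5 - 2/10)*(961 + 1388) = (-2/5 - 1/10*2)*2349 = (-2/5 - 1/5)*2349 = -3/5*2349 = -7047/5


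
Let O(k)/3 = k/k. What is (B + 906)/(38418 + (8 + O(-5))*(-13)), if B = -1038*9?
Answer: -8436/38275 ≈ -0.22040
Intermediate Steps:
B = -9342
O(k) = 3 (O(k) = 3*(k/k) = 3*1 = 3)
(B + 906)/(38418 + (8 + O(-5))*(-13)) = (-9342 + 906)/(38418 + (8 + 3)*(-13)) = -8436/(38418 + 11*(-13)) = -8436/(38418 - 143) = -8436/38275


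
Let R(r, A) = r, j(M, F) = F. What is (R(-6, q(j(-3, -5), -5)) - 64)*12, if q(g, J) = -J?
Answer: -840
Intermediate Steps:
(R(-6, q(j(-3, -5), -5)) - 64)*12 = (-6 - 64)*12 = -70*12 = -840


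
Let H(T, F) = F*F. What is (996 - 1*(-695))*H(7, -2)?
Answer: 6764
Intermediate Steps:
H(T, F) = F²
(996 - 1*(-695))*H(7, -2) = (996 - 1*(-695))*(-2)² = (996 + 695)*4 = 1691*4 = 6764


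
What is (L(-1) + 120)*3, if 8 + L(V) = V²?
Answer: 339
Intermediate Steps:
L(V) = -8 + V²
(L(-1) + 120)*3 = ((-8 + (-1)²) + 120)*3 = ((-8 + 1) + 120)*3 = (-7 + 120)*3 = 113*3 = 339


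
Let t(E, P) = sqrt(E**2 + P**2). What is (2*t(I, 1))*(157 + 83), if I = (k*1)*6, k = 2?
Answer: 480*sqrt(145) ≈ 5780.0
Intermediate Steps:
I = 12 (I = (2*1)*6 = 2*6 = 12)
(2*t(I, 1))*(157 + 83) = (2*sqrt(12**2 + 1**2))*(157 + 83) = (2*sqrt(144 + 1))*240 = (2*sqrt(145))*240 = 480*sqrt(145)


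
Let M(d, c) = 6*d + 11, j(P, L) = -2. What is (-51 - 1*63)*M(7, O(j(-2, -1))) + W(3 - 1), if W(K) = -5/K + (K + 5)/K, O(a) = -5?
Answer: -6041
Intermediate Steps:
M(d, c) = 11 + 6*d
W(K) = -5/K + (5 + K)/K
(-51 - 1*63)*M(7, O(j(-2, -1))) + W(3 - 1) = (-51 - 1*63)*(11 + 6*7) + 1 = (-51 - 63)*(11 + 42) + 1 = -114*53 + 1 = -6042 + 1 = -6041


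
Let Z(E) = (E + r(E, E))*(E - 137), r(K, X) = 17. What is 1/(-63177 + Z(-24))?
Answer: -1/62050 ≈ -1.6116e-5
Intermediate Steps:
Z(E) = (-137 + E)*(17 + E) (Z(E) = (E + 17)*(E - 137) = (17 + E)*(-137 + E) = (-137 + E)*(17 + E))
1/(-63177 + Z(-24)) = 1/(-63177 + (-2329 + (-24)**2 - 120*(-24))) = 1/(-63177 + (-2329 + 576 + 2880)) = 1/(-63177 + 1127) = 1/(-62050) = -1/62050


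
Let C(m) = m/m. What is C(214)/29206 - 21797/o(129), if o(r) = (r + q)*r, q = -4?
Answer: -636587057/470946750 ≈ -1.3517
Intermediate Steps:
C(m) = 1
o(r) = r*(-4 + r) (o(r) = (r - 4)*r = (-4 + r)*r = r*(-4 + r))
C(214)/29206 - 21797/o(129) = 1/29206 - 21797*1/(129*(-4 + 129)) = 1*(1/29206) - 21797/(129*125) = 1/29206 - 21797/16125 = -636587057/470946750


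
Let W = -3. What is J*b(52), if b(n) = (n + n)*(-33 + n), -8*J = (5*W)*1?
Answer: 3705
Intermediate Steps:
J = 15/8 (J = -5*(-3)/8 = -(-15)/8 = -⅛*(-15) = 15/8 ≈ 1.8750)
b(n) = 2*n*(-33 + n) (b(n) = (2*n)*(-33 + n) = 2*n*(-33 + n))
J*b(52) = 15*(2*52*(-33 + 52))/8 = 15*(2*52*19)/8 = (15/8)*1976 = 3705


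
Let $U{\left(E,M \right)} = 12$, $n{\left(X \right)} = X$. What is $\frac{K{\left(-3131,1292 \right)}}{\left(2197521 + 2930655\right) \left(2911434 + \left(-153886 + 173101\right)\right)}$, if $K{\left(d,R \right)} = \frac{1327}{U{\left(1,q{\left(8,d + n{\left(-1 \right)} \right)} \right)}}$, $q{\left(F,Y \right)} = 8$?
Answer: $\frac{1327}{180346606394688} \approx 7.3581 \cdot 10^{-12}$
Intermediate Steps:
$K{\left(d,R \right)} = \frac{1327}{12}$
$\frac{K{\left(-3131,1292 \right)}}{\left(2197521 + 2930655\right) \left(2911434 + \left(-153886 + 173101\right)\right)} = \frac{1327}{12 \left(2197521 + 2930655\right) \left(2911434 + \left(-153886 + 173101\right)\right)} = \frac{1327}{12 \cdot 5128176 \left(2911434 + 19215\right)} = \frac{1327}{12 \cdot 5128176 \cdot 2930649} = \frac{1327}{12 \cdot 15028883866224} = \frac{1327}{12} \cdot \frac{1}{15028883866224} = \frac{1327}{180346606394688}$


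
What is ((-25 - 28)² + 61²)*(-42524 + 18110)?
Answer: -159423420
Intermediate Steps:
((-25 - 28)² + 61²)*(-42524 + 18110) = ((-53)² + 3721)*(-24414) = (2809 + 3721)*(-24414) = 6530*(-24414) = -159423420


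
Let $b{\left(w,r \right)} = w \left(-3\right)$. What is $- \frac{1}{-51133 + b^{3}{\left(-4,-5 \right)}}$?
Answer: $\frac{1}{49405} \approx 2.0241 \cdot 10^{-5}$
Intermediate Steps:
$b{\left(w,r \right)} = - 3 w$
$- \frac{1}{-51133 + b^{3}{\left(-4,-5 \right)}} = - \frac{1}{-51133 + \left(\left(-3\right) \left(-4\right)\right)^{3}} = - \frac{1}{-51133 + 12^{3}} = - \frac{1}{-51133 + 1728} = - \frac{1}{-49405} = \left(-1\right) \left(- \frac{1}{49405}\right) = \frac{1}{49405}$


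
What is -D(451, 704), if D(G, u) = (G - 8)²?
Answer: -196249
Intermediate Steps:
D(G, u) = (-8 + G)²
-D(451, 704) = -(-8 + 451)² = -1*443² = -1*196249 = -196249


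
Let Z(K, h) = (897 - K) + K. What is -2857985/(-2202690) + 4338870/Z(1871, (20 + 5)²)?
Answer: 637316611523/131720862 ≈ 4838.4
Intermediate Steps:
Z(K, h) = 897
-2857985/(-2202690) + 4338870/Z(1871, (20 + 5)²) = -2857985/(-2202690) + 4338870/897 = -2857985*(-1/2202690) + 4338870*(1/897) = 571597/440538 + 1446290/299 = 637316611523/131720862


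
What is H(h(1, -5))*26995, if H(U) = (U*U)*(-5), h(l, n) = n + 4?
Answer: -134975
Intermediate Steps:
h(l, n) = 4 + n
H(U) = -5*U² (H(U) = U²*(-5) = -5*U²)
H(h(1, -5))*26995 = -5*(4 - 5)²*26995 = -5*(-1)²*26995 = -5*1*26995 = -5*26995 = -134975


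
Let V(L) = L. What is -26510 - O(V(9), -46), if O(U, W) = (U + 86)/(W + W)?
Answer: -2438825/92 ≈ -26509.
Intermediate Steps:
O(U, W) = (86 + U)/(2*W) (O(U, W) = (86 + U)/((2*W)) = (86 + U)*(1/(2*W)) = (86 + U)/(2*W))
-26510 - O(V(9), -46) = -26510 - (86 + 9)/(2*(-46)) = -26510 - (-1)*95/(2*46) = -26510 - 1*(-95/92) = -26510 + 95/92 = -2438825/92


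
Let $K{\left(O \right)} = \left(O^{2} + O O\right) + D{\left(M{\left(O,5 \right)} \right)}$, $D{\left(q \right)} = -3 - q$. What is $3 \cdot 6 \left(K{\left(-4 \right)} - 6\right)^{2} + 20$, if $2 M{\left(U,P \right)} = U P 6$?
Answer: $124022$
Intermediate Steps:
$M{\left(U,P \right)} = 3 P U$ ($M{\left(U,P \right)} = \frac{U P 6}{2} = \frac{P U 6}{2} = \frac{6 P U}{2} = 3 P U$)
$K{\left(O \right)} = -3 - 15 O + 2 O^{2}$ ($K{\left(O \right)} = \left(O^{2} + O O\right) - \left(3 + 3 \cdot 5 O\right) = \left(O^{2} + O^{2}\right) - \left(3 + 15 O\right) = 2 O^{2} - \left(3 + 15 O\right) = -3 - 15 O + 2 O^{2}$)
$3 \cdot 6 \left(K{\left(-4 \right)} - 6\right)^{2} + 20 = 3 \cdot 6 \left(\left(-3 - -60 + 2 \left(-4\right)^{2}\right) - 6\right)^{2} + 20 = 18 \left(\left(-3 + 60 + 2 \cdot 16\right) - 6\right)^{2} + 20 = 18 \left(\left(-3 + 60 + 32\right) - 6\right)^{2} + 20 = 18 \left(89 - 6\right)^{2} + 20 = 18 \cdot 83^{2} + 20 = 18 \cdot 6889 + 20 = 124002 + 20 = 124022$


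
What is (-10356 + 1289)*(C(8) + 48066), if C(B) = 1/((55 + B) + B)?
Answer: -30942833029/71 ≈ -4.3581e+8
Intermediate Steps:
C(B) = 1/(55 + 2*B)
(-10356 + 1289)*(C(8) + 48066) = (-10356 + 1289)*(1/(55 + 2*8) + 48066) = -9067*(1/(55 + 16) + 48066) = -9067*(1/71 + 48066) = -9067*3412687/71 = -30942833029/71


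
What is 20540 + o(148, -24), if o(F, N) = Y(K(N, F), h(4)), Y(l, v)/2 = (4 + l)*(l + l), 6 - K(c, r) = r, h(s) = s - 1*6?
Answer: 98924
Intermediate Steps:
h(s) = -6 + s (h(s) = s - 6 = -6 + s)
K(c, r) = 6 - r
Y(l, v) = 4*l*(4 + l) (Y(l, v) = 2*((4 + l)*(l + l)) = 2*((4 + l)*(2*l)) = 2*(2*l*(4 + l)) = 4*l*(4 + l))
o(F, N) = 4*(6 - F)*(10 - F) (o(F, N) = 4*(6 - F)*(4 + (6 - F)) = 4*(6 - F)*(10 - F))
20540 + o(148, -24) = 20540 + 4*(-10 + 148)*(-6 + 148) = 20540 + 4*138*142 = 20540 + 78384 = 98924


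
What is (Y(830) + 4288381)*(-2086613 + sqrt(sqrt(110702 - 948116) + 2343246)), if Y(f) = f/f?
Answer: -8948193630166 + 4288382*sqrt(2343246 + 3*I*sqrt(93046)) ≈ -8.9416e+12 + 1.2818e+6*I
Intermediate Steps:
Y(f) = 1
(Y(830) + 4288381)*(-2086613 + sqrt(sqrt(110702 - 948116) + 2343246)) = (1 + 4288381)*(-2086613 + sqrt(sqrt(110702 - 948116) + 2343246)) = 4288382*(-2086613 + sqrt(sqrt(-837414) + 2343246)) = 4288382*(-2086613 + sqrt(3*I*sqrt(93046) + 2343246)) = 4288382*(-2086613 + sqrt(2343246 + 3*I*sqrt(93046))) = -8948193630166 + 4288382*sqrt(2343246 + 3*I*sqrt(93046))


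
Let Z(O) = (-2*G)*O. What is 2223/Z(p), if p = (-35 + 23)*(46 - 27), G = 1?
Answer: 39/8 ≈ 4.8750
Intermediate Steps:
p = -228 (p = -12*19 = -228)
Z(O) = -2*O (Z(O) = (-2*1)*O = -2*O)
2223/Z(p) = 2223/((-2*(-228))) = 2223/456 = 2223*(1/456) = 39/8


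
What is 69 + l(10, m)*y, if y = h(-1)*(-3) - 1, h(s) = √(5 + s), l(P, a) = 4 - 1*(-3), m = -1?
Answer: 20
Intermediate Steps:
l(P, a) = 7 (l(P, a) = 4 + 3 = 7)
y = -7 (y = √(5 - 1)*(-3) - 1 = √4*(-3) - 1 = 2*(-3) - 1 = -6 - 1 = -7)
69 + l(10, m)*y = 69 + 7*(-7) = 69 - 49 = 20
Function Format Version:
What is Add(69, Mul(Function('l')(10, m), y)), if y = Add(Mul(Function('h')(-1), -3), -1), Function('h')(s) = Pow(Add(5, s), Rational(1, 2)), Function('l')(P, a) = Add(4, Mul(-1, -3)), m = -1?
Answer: 20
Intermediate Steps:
Function('l')(P, a) = 7 (Function('l')(P, a) = Add(4, 3) = 7)
y = -7 (y = Add(Mul(Pow(Add(5, -1), Rational(1, 2)), -3), -1) = Add(Mul(Pow(4, Rational(1, 2)), -3), -1) = Add(Mul(2, -3), -1) = Add(-6, -1) = -7)
Add(69, Mul(Function('l')(10, m), y)) = Add(69, Mul(7, -7)) = Add(69, -49) = 20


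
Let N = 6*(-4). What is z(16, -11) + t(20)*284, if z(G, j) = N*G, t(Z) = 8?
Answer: 1888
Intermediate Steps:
N = -24
z(G, j) = -24*G
z(16, -11) + t(20)*284 = -24*16 + 8*284 = -384 + 2272 = 1888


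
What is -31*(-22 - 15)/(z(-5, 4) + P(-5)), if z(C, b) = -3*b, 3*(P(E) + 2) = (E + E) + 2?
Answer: -3441/50 ≈ -68.820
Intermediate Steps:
P(E) = -4/3 + 2*E/3 (P(E) = -2 + ((E + E) + 2)/3 = -2 + (2*E + 2)/3 = -2 + (2 + 2*E)/3 = -2 + (2/3 + 2*E/3) = -4/3 + 2*E/3)
-31*(-22 - 15)/(z(-5, 4) + P(-5)) = -31*(-22 - 15)/(-3*4 + (-4/3 + (2/3)*(-5))) = -(-1147)/(-12 + (-4/3 - 10/3)) = -(-1147)/(-12 - 14/3) = -(-1147)/(-50/3) = -(-1147)*(-3)/50 = -31*111/50 = -3441/50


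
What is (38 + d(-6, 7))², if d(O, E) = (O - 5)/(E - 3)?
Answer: 19881/16 ≈ 1242.6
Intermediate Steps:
d(O, E) = (-5 + O)/(-3 + E)
(38 + d(-6, 7))² = (38 + (-5 - 6)/(-3 + 7))² = (38 - 11/4)² = (141/4)² = 19881/16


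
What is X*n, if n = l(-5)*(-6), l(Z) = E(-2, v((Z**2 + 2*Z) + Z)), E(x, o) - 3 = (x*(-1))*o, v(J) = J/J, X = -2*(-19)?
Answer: -1140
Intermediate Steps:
X = 38
v(J) = 1
E(x, o) = 3 - o*x (E(x, o) = 3 + (x*(-1))*o = 3 + (-x)*o = 3 - o*x)
l(Z) = 5 (l(Z) = 3 - 1*1*(-2) = 3 + 2 = 5)
n = -30 (n = 5*(-6) = -30)
X*n = 38*(-30) = -1140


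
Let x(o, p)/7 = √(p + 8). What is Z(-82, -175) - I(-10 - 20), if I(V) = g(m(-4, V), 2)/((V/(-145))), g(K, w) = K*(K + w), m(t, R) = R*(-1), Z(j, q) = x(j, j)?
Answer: -4640 + 7*I*√74 ≈ -4640.0 + 60.216*I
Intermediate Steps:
x(o, p) = 7*√(8 + p) (x(o, p) = 7*√(p + 8) = 7*√(8 + p))
Z(j, q) = 7*√(8 + j)
m(t, R) = -R
I(V) = 290 - 145*V (I(V) = ((-V)*(-V + 2))/((V/(-145))) = ((-V)*(2 - V))/((V*(-1/145))) = (-V*(2 - V))/((-V/145)) = (-V*(2 - V))*(-145/V) = 290 - 145*V)
Z(-82, -175) - I(-10 - 20) = 7*√(8 - 82) - (290 - 145*(-10 - 20)) = 7*√(-74) - (290 - 145*(-30)) = 7*(I*√74) - (290 + 4350) = 7*I*√74 - 1*4640 = 7*I*√74 - 4640 = -4640 + 7*I*√74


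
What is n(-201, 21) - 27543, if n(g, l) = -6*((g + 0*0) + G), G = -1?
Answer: -26331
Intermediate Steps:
n(g, l) = 6 - 6*g (n(g, l) = -6*((g + 0*0) - 1) = -6*((g + 0) - 1) = -6*(g - 1) = -6*(-1 + g) = 6 - 6*g)
n(-201, 21) - 27543 = (6 - 6*(-201)) - 27543 = (6 + 1206) - 27543 = 1212 - 27543 = -26331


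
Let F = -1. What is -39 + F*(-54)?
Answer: 15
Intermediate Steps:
-39 + F*(-54) = -39 - 1*(-54) = -39 + 54 = 15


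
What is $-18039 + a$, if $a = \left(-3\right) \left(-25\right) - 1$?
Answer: $-17965$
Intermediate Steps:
$a = 74$ ($a = 75 - 1 = 74$)
$-18039 + a = -18039 + 74 = -17965$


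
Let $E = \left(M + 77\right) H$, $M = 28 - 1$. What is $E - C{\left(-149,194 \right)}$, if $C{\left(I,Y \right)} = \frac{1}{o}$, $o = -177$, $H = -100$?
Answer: $- \frac{1840799}{177} \approx -10400.0$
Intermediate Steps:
$C{\left(I,Y \right)} = - \frac{1}{177}$ ($C{\left(I,Y \right)} = \frac{1}{-177} = - \frac{1}{177}$)
$M = 27$ ($M = 28 - 1 = 27$)
$E = -10400$ ($E = \left(27 + 77\right) \left(-100\right) = 104 \left(-100\right) = -10400$)
$E - C{\left(-149,194 \right)} = -10400 - - \frac{1}{177} = -10400 + \frac{1}{177} = - \frac{1840799}{177}$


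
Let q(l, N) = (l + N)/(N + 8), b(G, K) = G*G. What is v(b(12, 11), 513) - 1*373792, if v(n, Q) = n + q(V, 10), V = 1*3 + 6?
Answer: -6725645/18 ≈ -3.7365e+5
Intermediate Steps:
b(G, K) = G²
V = 9 (V = 3 + 6 = 9)
q(l, N) = (N + l)/(8 + N)
v(n, Q) = 19/18 + n (v(n, Q) = n + (10 + 9)/(8 + 10) = n + 19/18 = 19/18 + n)
v(b(12, 11), 513) - 1*373792 = (19/18 + 12²) - 1*373792 = (19/18 + 144) - 373792 = 2611/18 - 373792 = -6725645/18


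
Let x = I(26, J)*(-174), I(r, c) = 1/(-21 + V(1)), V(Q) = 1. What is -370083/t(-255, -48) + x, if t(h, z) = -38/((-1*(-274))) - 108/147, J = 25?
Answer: 24844181871/58630 ≈ 4.2375e+5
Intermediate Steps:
t(h, z) = -5863/6713 (t(h, z) = -38/274 - 108*1/147 = -38*1/274 - 36/49 = -19/137 - 36/49 = -5863/6713)
I(r, c) = -1/20 (I(r, c) = 1/(-21 + 1) = 1/(-20) = -1/20)
x = 87/10 (x = -1/20*(-174) = 87/10 ≈ 8.7000)
-370083/t(-255, -48) + x = -370083/(-5863/6713) + 87/10 = -370083*(-6713/5863) + 87/10 = 2484367179/5863 + 87/10 = 24844181871/58630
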